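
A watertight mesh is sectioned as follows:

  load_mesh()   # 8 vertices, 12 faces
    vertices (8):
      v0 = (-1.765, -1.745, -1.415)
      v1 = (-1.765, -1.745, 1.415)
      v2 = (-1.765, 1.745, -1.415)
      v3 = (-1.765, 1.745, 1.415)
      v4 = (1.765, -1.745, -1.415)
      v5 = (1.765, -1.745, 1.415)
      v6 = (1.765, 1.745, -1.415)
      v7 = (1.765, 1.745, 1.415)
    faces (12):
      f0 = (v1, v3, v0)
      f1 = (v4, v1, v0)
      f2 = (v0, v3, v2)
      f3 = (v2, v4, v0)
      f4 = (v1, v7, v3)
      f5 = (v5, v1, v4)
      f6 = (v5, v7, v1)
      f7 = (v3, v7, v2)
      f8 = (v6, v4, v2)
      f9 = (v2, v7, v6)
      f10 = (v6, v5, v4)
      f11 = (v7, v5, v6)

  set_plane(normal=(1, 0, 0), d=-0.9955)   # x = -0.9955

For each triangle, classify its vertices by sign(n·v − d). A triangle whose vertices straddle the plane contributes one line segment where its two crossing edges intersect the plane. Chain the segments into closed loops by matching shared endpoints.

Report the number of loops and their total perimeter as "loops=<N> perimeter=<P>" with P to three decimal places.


loops=1 perimeter=12.640

Straddling triangles (8 of 12):
  (v4,v1,v0) [+--] → (-0.9955, -1.745, 0.798092)–(-0.9955, -1.745, -1.415)  len=2.2131
  (v2,v4,v0) [-+-] → (-0.9955, 0.98422, -1.415)–(-0.9955, -1.745, -1.415)  len=2.7292
  (v1,v7,v3) [-+-] → (-0.9955, -0.98422, 1.415)–(-0.9955, 1.745, 1.415)  len=2.7292
  (v5,v1,v4) [+-+] → (-0.9955, -1.745, 1.415)–(-0.9955, -1.745, 0.798092)  len=0.6169
  (v5,v7,v1) [++-] → (-0.9955, -0.98422, 1.415)–(-0.9955, -1.745, 1.415)  len=0.7608
  (v3,v7,v2) [-+-] → (-0.9955, 1.745, 1.415)–(-0.9955, 1.745, -0.798092)  len=2.2131
  (v6,v4,v2) [++-] → (-0.9955, 0.98422, -1.415)–(-0.9955, 1.745, -1.415)  len=0.7608
  (v2,v7,v6) [-++] → (-0.9955, 1.745, -0.798092)–(-0.9955, 1.745, -1.415)  len=0.6169

Chained into 1 loop(s):
  loop 1: 8 segments, perimeter = 12.6400
Total perimeter = 12.640


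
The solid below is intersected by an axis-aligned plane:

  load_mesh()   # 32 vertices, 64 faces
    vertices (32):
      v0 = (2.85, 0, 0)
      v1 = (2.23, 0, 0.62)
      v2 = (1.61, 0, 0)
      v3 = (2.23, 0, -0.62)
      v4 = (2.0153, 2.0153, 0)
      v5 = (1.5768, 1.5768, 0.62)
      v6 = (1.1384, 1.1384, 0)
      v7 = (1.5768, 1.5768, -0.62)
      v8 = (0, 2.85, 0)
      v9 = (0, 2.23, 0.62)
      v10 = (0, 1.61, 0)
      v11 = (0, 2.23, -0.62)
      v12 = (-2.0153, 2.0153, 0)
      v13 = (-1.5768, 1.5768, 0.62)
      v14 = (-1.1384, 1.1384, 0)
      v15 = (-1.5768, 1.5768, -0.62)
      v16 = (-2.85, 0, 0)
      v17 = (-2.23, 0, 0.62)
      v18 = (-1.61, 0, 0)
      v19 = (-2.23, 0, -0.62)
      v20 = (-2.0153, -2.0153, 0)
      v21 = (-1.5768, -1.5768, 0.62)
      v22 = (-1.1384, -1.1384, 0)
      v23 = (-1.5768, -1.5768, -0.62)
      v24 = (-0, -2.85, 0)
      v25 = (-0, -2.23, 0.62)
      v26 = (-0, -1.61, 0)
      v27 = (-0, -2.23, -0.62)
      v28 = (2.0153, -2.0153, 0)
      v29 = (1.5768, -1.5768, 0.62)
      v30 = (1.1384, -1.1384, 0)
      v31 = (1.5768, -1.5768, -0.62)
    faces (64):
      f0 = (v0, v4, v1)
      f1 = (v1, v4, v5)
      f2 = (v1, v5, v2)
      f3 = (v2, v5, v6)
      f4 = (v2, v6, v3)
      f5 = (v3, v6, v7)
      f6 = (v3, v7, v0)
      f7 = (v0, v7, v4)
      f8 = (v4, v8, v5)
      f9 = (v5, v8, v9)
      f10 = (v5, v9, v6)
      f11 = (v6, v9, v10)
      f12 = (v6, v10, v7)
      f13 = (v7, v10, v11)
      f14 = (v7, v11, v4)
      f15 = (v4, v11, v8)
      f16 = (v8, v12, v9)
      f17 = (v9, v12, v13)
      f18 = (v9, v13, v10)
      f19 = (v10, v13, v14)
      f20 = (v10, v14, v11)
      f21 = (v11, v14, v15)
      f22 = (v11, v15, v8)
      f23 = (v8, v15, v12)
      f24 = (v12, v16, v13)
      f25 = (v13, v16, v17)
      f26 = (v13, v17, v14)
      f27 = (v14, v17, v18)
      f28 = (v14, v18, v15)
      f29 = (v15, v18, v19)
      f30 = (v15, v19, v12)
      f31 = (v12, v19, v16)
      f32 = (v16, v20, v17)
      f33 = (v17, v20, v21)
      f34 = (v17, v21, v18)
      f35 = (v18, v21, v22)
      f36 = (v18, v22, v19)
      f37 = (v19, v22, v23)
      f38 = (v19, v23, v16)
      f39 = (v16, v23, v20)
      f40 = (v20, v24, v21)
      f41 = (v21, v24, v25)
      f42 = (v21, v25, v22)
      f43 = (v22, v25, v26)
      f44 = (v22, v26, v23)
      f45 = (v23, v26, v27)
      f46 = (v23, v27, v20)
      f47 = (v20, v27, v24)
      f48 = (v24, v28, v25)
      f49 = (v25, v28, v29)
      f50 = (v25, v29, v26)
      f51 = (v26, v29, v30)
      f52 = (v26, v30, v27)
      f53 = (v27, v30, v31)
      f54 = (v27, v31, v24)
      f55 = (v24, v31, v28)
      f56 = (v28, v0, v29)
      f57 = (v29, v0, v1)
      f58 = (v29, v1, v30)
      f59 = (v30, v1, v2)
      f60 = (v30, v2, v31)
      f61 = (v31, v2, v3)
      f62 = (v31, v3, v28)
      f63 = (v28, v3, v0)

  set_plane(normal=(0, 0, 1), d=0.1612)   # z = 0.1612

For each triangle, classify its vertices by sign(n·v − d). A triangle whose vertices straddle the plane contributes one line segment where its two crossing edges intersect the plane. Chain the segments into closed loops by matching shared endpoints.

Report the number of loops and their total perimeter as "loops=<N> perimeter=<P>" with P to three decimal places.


Straddling triangles (32 of 64):
  (v0,v4,v1) [--+] → (2.07112, 1.49132, 0.1612)–(2.6888, 0, 0.1612)  len=1.6142
  (v1,v4,v5) [+-+] → (2.07112, 1.49132, 0.1612)–(1.90129, 1.90129, 0.1612)  len=0.4438
  (v1,v5,v2) [++-] → (1.60137, 0.409968, 0.1612)–(1.7712, 0, 0.1612)  len=0.4438
  (v2,v5,v6) [-+-] → (1.60137, 0.409968, 0.1612)–(1.25238, 1.25238, 0.1612)  len=0.9118
  (v4,v8,v5) [--+] → (0.409968, 2.51897, 0.1612)–(1.90129, 1.90129, 0.1612)  len=1.6142
  (v5,v8,v9) [+-+] → (0.409968, 2.51897, 0.1612)–(0, 2.6888, 0.1612)  len=0.4438
  (v5,v9,v6) [++-] → (0.842416, 1.42222, 0.1612)–(1.25238, 1.25238, 0.1612)  len=0.4438
  (v6,v9,v10) [-+-] → (0.842416, 1.42222, 0.1612)–(0, 1.7712, 0.1612)  len=0.9118
  (v8,v12,v9) [--+] → (-1.49132, 2.07112, 0.1612)–(0, 2.6888, 0.1612)  len=1.6142
  (v9,v12,v13) [+-+] → (-1.49132, 2.07112, 0.1612)–(-1.90129, 1.90129, 0.1612)  len=0.4438
  (v9,v13,v10) [++-] → (-0.409968, 1.60137, 0.1612)–(0, 1.7712, 0.1612)  len=0.4438
  (v10,v13,v14) [-+-] → (-0.409968, 1.60137, 0.1612)–(-1.25238, 1.25238, 0.1612)  len=0.9118
  (v12,v16,v13) [--+] → (-2.51897, 0.409968, 0.1612)–(-1.90129, 1.90129, 0.1612)  len=1.6142
  (v13,v16,v17) [+-+] → (-2.51897, 0.409968, 0.1612)–(-2.6888, 0, 0.1612)  len=0.4438
  (v13,v17,v14) [++-] → (-1.42222, 0.842416, 0.1612)–(-1.25238, 1.25238, 0.1612)  len=0.4438
  (v14,v17,v18) [-+-] → (-1.42222, 0.842416, 0.1612)–(-1.7712, 0, 0.1612)  len=0.9118
  (v16,v20,v17) [--+] → (-2.07112, -1.49132, 0.1612)–(-2.6888, 0, 0.1612)  len=1.6142
  (v17,v20,v21) [+-+] → (-2.07112, -1.49132, 0.1612)–(-1.90129, -1.90129, 0.1612)  len=0.4438
  (v17,v21,v18) [++-] → (-1.60137, -0.409968, 0.1612)–(-1.7712, 0, 0.1612)  len=0.4438
  (v18,v21,v22) [-+-] → (-1.60137, -0.409968, 0.1612)–(-1.25238, -1.25238, 0.1612)  len=0.9118
  (v20,v24,v21) [--+] → (-0.409968, -2.51897, 0.1612)–(-1.90129, -1.90129, 0.1612)  len=1.6142
  (v21,v24,v25) [+-+] → (-0.409968, -2.51897, 0.1612)–(0, -2.6888, 0.1612)  len=0.4438
  (v21,v25,v22) [++-] → (-0.842416, -1.42222, 0.1612)–(-1.25238, -1.25238, 0.1612)  len=0.4438
  (v22,v25,v26) [-+-] → (-0.842416, -1.42222, 0.1612)–(0, -1.7712, 0.1612)  len=0.9118
  (v24,v28,v25) [--+] → (1.49132, -2.07112, 0.1612)–(0, -2.6888, 0.1612)  len=1.6142
  (v25,v28,v29) [+-+] → (1.49132, -2.07112, 0.1612)–(1.90129, -1.90129, 0.1612)  len=0.4438
  (v25,v29,v26) [++-] → (0.409968, -1.60137, 0.1612)–(0, -1.7712, 0.1612)  len=0.4438
  (v26,v29,v30) [-+-] → (0.409968, -1.60137, 0.1612)–(1.25238, -1.25238, 0.1612)  len=0.9118
  (v28,v0,v29) [--+] → (2.51897, -0.409968, 0.1612)–(1.90129, -1.90129, 0.1612)  len=1.6142
  (v29,v0,v1) [+-+] → (2.51897, -0.409968, 0.1612)–(2.6888, 0, 0.1612)  len=0.4438
  (v29,v1,v30) [++-] → (1.42222, -0.842416, 0.1612)–(1.25238, -1.25238, 0.1612)  len=0.4438
  (v30,v1,v2) [-+-] → (1.42222, -0.842416, 0.1612)–(1.7712, 0, 0.1612)  len=0.9118

Chained into 2 loop(s):
  loop 1: 16 segments, perimeter = 16.4634
  loop 2: 16 segments, perimeter = 10.8448
Total perimeter = 27.308

loops=2 perimeter=27.308


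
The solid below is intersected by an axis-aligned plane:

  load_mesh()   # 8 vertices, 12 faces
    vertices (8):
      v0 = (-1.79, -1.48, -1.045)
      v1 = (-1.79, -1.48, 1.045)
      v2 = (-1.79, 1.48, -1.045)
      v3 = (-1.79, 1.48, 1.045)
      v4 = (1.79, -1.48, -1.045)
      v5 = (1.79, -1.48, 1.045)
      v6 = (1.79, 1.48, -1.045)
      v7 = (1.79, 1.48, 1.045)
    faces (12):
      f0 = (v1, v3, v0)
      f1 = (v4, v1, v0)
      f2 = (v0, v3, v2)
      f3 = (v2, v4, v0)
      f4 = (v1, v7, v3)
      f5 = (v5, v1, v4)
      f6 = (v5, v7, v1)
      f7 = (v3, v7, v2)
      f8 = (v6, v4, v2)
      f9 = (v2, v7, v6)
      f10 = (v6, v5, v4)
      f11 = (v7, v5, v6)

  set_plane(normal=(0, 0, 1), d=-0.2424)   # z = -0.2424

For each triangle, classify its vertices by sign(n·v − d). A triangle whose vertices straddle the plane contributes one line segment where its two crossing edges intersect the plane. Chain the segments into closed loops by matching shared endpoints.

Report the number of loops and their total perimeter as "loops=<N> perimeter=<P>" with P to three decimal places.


Straddling triangles (8 of 12):
  (v1,v3,v0) [++-] → (-1.79, -0.343303, -0.2424)–(-1.79, -1.48, -0.2424)  len=1.1367
  (v4,v1,v0) [-+-] → (0.415211, -1.48, -0.2424)–(-1.79, -1.48, -0.2424)  len=2.2052
  (v0,v3,v2) [-+-] → (-1.79, -0.343303, -0.2424)–(-1.79, 1.48, -0.2424)  len=1.8233
  (v5,v1,v4) [++-] → (0.415211, -1.48, -0.2424)–(1.79, -1.48, -0.2424)  len=1.3748
  (v3,v7,v2) [++-] → (-0.415211, 1.48, -0.2424)–(-1.79, 1.48, -0.2424)  len=1.3748
  (v2,v7,v6) [-+-] → (-0.415211, 1.48, -0.2424)–(1.79, 1.48, -0.2424)  len=2.2052
  (v6,v5,v4) [-+-] → (1.79, 0.343303, -0.2424)–(1.79, -1.48, -0.2424)  len=1.8233
  (v7,v5,v6) [++-] → (1.79, 0.343303, -0.2424)–(1.79, 1.48, -0.2424)  len=1.1367

Chained into 1 loop(s):
  loop 1: 8 segments, perimeter = 13.0800
Total perimeter = 13.080

loops=1 perimeter=13.080


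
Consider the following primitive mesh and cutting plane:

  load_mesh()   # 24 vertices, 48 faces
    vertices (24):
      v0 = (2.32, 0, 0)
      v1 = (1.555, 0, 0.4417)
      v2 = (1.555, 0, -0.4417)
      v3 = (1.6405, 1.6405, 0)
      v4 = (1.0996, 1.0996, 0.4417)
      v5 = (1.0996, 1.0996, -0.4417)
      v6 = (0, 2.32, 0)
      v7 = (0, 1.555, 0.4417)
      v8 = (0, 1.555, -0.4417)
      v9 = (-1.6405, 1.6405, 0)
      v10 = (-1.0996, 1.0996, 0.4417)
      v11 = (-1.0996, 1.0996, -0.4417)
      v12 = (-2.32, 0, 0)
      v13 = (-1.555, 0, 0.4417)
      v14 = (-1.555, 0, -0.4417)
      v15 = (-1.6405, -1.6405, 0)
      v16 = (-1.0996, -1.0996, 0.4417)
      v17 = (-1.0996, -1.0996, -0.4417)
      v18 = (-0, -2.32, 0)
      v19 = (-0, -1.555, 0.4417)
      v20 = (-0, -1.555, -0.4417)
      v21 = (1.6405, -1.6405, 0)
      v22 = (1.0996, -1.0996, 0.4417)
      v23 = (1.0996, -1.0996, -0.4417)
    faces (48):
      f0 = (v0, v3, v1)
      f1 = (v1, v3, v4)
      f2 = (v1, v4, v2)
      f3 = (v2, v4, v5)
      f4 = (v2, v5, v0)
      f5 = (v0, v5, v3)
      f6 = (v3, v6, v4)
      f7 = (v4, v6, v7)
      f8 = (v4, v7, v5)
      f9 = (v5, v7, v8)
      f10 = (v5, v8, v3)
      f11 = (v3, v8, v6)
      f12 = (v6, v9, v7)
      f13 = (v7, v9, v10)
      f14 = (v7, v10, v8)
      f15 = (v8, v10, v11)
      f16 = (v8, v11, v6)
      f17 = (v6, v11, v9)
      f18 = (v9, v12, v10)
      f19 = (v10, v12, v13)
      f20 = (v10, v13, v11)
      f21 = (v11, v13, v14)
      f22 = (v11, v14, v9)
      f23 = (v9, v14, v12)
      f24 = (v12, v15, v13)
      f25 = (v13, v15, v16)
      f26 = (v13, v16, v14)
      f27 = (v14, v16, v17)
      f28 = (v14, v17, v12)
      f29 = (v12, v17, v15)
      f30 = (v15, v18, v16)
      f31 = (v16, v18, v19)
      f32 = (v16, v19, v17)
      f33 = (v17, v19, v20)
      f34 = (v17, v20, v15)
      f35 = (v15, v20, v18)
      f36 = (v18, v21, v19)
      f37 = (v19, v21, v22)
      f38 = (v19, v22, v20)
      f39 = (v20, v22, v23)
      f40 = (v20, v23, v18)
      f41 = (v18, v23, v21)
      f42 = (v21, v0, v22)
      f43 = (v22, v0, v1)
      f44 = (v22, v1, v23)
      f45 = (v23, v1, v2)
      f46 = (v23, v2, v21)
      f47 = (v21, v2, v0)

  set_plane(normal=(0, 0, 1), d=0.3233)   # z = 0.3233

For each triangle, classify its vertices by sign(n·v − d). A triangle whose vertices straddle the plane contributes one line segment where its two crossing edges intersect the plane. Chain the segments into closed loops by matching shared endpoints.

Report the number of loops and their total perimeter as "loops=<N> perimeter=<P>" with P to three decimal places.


loops=2 perimeter=20.298

Straddling triangles (32 of 48):
  (v0,v3,v1) [--+] → (1.57792, 0.439745, 0.3233)–(1.76006, 0, 0.3233)  len=0.4760
  (v1,v3,v4) [+-+] → (1.57792, 0.439745, 0.3233)–(1.24459, 1.24459, 0.3233)  len=0.8711
  (v1,v4,v2) [++-] → (1.16064, 0.952223, 0.3233)–(1.555, 0, 0.3233)  len=1.0307
  (v2,v4,v5) [-+-] → (1.16064, 0.952223, 0.3233)–(1.0996, 1.0996, 0.3233)  len=0.1595
  (v3,v6,v4) [--+] → (0.804846, 1.42673, 0.3233)–(1.24459, 1.24459, 0.3233)  len=0.4760
  (v4,v6,v7) [+-+] → (0.804846, 1.42673, 0.3233)–(0, 1.76006, 0.3233)  len=0.8711
  (v4,v7,v5) [++-] → (0.147377, 1.49396, 0.3233)–(1.0996, 1.0996, 0.3233)  len=1.0307
  (v5,v7,v8) [-+-] → (0.147377, 1.49396, 0.3233)–(0, 1.555, 0.3233)  len=0.1595
  (v6,v9,v7) [--+] → (-0.439745, 1.57792, 0.3233)–(0, 1.76006, 0.3233)  len=0.4760
  (v7,v9,v10) [+-+] → (-0.439745, 1.57792, 0.3233)–(-1.24459, 1.24459, 0.3233)  len=0.8711
  (v7,v10,v8) [++-] → (-0.952223, 1.16064, 0.3233)–(0, 1.555, 0.3233)  len=1.0307
  (v8,v10,v11) [-+-] → (-0.952223, 1.16064, 0.3233)–(-1.0996, 1.0996, 0.3233)  len=0.1595
  (v9,v12,v10) [--+] → (-1.42673, 0.804846, 0.3233)–(-1.24459, 1.24459, 0.3233)  len=0.4760
  (v10,v12,v13) [+-+] → (-1.42673, 0.804846, 0.3233)–(-1.76006, 0, 0.3233)  len=0.8711
  (v10,v13,v11) [++-] → (-1.49396, 0.147377, 0.3233)–(-1.0996, 1.0996, 0.3233)  len=1.0307
  (v11,v13,v14) [-+-] → (-1.49396, 0.147377, 0.3233)–(-1.555, 0, 0.3233)  len=0.1595
  (v12,v15,v13) [--+] → (-1.57792, -0.439745, 0.3233)–(-1.76006, 0, 0.3233)  len=0.4760
  (v13,v15,v16) [+-+] → (-1.57792, -0.439745, 0.3233)–(-1.24459, -1.24459, 0.3233)  len=0.8711
  (v13,v16,v14) [++-] → (-1.16064, -0.952223, 0.3233)–(-1.555, 0, 0.3233)  len=1.0307
  (v14,v16,v17) [-+-] → (-1.16064, -0.952223, 0.3233)–(-1.0996, -1.0996, 0.3233)  len=0.1595
  (v15,v18,v16) [--+] → (-0.804846, -1.42673, 0.3233)–(-1.24459, -1.24459, 0.3233)  len=0.4760
  (v16,v18,v19) [+-+] → (-0.804846, -1.42673, 0.3233)–(0, -1.76006, 0.3233)  len=0.8711
  (v16,v19,v17) [++-] → (-0.147377, -1.49396, 0.3233)–(-1.0996, -1.0996, 0.3233)  len=1.0307
  (v17,v19,v20) [-+-] → (-0.147377, -1.49396, 0.3233)–(0, -1.555, 0.3233)  len=0.1595
  (v18,v21,v19) [--+] → (0.439745, -1.57792, 0.3233)–(0, -1.76006, 0.3233)  len=0.4760
  (v19,v21,v22) [+-+] → (0.439745, -1.57792, 0.3233)–(1.24459, -1.24459, 0.3233)  len=0.8711
  (v19,v22,v20) [++-] → (0.952223, -1.16064, 0.3233)–(0, -1.555, 0.3233)  len=1.0307
  (v20,v22,v23) [-+-] → (0.952223, -1.16064, 0.3233)–(1.0996, -1.0996, 0.3233)  len=0.1595
  (v21,v0,v22) [--+] → (1.42673, -0.804846, 0.3233)–(1.24459, -1.24459, 0.3233)  len=0.4760
  (v22,v0,v1) [+-+] → (1.42673, -0.804846, 0.3233)–(1.76006, 0, 0.3233)  len=0.8711
  (v22,v1,v23) [++-] → (1.49396, -0.147377, 0.3233)–(1.0996, -1.0996, 0.3233)  len=1.0307
  (v23,v1,v2) [-+-] → (1.49396, -0.147377, 0.3233)–(1.555, 0, 0.3233)  len=0.1595

Chained into 2 loop(s):
  loop 1: 16 segments, perimeter = 10.7769
  loop 2: 16 segments, perimeter = 9.5214
Total perimeter = 20.298


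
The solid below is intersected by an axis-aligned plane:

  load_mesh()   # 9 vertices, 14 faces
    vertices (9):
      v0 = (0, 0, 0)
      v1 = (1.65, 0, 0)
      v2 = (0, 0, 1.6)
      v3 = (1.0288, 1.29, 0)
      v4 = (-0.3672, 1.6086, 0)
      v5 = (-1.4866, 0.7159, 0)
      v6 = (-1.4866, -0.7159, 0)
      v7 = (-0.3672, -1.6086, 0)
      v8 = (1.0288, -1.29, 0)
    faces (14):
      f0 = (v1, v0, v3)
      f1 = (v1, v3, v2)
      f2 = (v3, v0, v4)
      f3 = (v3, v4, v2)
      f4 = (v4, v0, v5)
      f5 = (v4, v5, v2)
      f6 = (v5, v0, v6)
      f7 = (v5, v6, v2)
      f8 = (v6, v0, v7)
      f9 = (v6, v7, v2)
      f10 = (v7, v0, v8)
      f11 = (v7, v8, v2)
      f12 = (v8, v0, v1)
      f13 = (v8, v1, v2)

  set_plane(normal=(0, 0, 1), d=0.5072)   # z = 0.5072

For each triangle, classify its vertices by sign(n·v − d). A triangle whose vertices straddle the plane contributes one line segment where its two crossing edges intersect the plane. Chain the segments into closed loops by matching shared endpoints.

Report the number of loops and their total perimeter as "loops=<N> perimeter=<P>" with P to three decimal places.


Straddling triangles (7 of 14):
  (v1,v3,v2) [--+] → (0.70267, 0.88107, 0.5072)–(1.12695, 0, 0.5072)  len=0.9779
  (v3,v4,v2) [--+] → (-0.250798, 1.09867, 0.5072)–(0.70267, 0.88107, 0.5072)  len=0.9780
  (v4,v5,v2) [--+] → (-1.01535, 0.48896, 0.5072)–(-0.250798, 1.09867, 0.5072)  len=0.9779
  (v5,v6,v2) [--+] → (-1.01535, -0.48896, 0.5072)–(-1.01535, 0.48896, 0.5072)  len=0.9779
  (v6,v7,v2) [--+] → (-0.250798, -1.09867, 0.5072)–(-1.01535, -0.48896, 0.5072)  len=0.9779
  (v7,v8,v2) [--+] → (0.70267, -0.88107, 0.5072)–(-0.250798, -1.09867, 0.5072)  len=0.9780
  (v8,v1,v2) [--+] → (1.12695, 0, 0.5072)–(0.70267, -0.88107, 0.5072)  len=0.9779

Chained into 1 loop(s):
  loop 1: 7 segments, perimeter = 6.8455
Total perimeter = 6.845

loops=1 perimeter=6.845


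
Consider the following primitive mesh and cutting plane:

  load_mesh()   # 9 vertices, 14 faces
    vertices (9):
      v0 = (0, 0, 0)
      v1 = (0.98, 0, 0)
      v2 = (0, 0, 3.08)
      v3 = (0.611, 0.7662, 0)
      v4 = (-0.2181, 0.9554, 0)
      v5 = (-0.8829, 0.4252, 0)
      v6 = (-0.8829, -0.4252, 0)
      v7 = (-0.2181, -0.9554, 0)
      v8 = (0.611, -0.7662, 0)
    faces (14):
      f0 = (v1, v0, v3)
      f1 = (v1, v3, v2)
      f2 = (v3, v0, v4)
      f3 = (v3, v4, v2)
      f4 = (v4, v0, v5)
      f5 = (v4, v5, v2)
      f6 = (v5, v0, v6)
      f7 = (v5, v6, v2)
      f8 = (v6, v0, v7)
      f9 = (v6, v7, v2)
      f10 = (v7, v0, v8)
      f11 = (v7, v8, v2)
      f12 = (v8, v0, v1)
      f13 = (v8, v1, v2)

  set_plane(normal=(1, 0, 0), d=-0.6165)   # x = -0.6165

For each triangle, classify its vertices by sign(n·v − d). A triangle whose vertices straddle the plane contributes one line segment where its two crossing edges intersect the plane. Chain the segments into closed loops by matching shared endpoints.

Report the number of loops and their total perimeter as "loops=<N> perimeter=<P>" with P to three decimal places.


loops=1 perimeter=3.849

Straddling triangles (6 of 14):
  (v4,v0,v5) [++-] → (-0.6165, 0.296903, 0)–(-0.6165, 0.637663, 0)  len=0.3408
  (v4,v5,v2) [+-+] → (-0.6165, 0.637663, 0)–(-0.6165, 0.296903, 0.929337)  len=0.9898
  (v5,v0,v6) [-+-] → (-0.6165, 0.296903, 0)–(-0.6165, -0.296903, 0)  len=0.5938
  (v5,v6,v2) [--+] → (-0.6165, -0.296903, 0.929337)–(-0.6165, 0.296903, 0.929337)  len=0.5938
  (v6,v0,v7) [-++] → (-0.6165, -0.296903, 0)–(-0.6165, -0.637663, 0)  len=0.3408
  (v6,v7,v2) [-++] → (-0.6165, -0.637663, 0)–(-0.6165, -0.296903, 0.929337)  len=0.9898

Chained into 1 loop(s):
  loop 1: 6 segments, perimeter = 3.8488
Total perimeter = 3.849


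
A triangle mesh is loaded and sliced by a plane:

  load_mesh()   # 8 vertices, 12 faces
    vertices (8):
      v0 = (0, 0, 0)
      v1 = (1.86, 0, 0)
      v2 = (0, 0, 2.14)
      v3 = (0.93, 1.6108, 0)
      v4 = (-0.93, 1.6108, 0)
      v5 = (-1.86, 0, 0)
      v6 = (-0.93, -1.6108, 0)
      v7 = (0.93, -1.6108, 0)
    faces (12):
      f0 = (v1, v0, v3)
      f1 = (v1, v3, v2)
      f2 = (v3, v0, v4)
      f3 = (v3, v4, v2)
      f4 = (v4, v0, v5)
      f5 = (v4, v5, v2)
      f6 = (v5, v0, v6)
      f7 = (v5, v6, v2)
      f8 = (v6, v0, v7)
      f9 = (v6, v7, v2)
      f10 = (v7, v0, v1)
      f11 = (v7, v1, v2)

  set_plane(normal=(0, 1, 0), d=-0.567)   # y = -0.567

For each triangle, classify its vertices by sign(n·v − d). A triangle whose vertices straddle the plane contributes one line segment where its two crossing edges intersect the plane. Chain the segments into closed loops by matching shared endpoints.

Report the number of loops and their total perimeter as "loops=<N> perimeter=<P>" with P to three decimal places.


Straddling triangles (6 of 12):
  (v5,v0,v6) [++-] → (-0.327359, -0.567, 0)–(-1.53264, -0.567, 0)  len=1.2053
  (v5,v6,v2) [+-+] → (-1.53264, -0.567, 0)–(-0.327359, -0.567, 1.38672)  len=1.8373
  (v6,v0,v7) [-+-] → (-0.327359, -0.567, 0)–(0.327359, -0.567, 0)  len=0.6547
  (v6,v7,v2) [--+] → (0.327359, -0.567, 1.38672)–(-0.327359, -0.567, 1.38672)  len=0.6547
  (v7,v0,v1) [-++] → (0.327359, -0.567, 0)–(1.53264, -0.567, 0)  len=1.2053
  (v7,v1,v2) [-++] → (1.53264, -0.567, 0)–(0.327359, -0.567, 1.38672)  len=1.8373

Chained into 1 loop(s):
  loop 1: 6 segments, perimeter = 7.3946
Total perimeter = 7.395

loops=1 perimeter=7.395


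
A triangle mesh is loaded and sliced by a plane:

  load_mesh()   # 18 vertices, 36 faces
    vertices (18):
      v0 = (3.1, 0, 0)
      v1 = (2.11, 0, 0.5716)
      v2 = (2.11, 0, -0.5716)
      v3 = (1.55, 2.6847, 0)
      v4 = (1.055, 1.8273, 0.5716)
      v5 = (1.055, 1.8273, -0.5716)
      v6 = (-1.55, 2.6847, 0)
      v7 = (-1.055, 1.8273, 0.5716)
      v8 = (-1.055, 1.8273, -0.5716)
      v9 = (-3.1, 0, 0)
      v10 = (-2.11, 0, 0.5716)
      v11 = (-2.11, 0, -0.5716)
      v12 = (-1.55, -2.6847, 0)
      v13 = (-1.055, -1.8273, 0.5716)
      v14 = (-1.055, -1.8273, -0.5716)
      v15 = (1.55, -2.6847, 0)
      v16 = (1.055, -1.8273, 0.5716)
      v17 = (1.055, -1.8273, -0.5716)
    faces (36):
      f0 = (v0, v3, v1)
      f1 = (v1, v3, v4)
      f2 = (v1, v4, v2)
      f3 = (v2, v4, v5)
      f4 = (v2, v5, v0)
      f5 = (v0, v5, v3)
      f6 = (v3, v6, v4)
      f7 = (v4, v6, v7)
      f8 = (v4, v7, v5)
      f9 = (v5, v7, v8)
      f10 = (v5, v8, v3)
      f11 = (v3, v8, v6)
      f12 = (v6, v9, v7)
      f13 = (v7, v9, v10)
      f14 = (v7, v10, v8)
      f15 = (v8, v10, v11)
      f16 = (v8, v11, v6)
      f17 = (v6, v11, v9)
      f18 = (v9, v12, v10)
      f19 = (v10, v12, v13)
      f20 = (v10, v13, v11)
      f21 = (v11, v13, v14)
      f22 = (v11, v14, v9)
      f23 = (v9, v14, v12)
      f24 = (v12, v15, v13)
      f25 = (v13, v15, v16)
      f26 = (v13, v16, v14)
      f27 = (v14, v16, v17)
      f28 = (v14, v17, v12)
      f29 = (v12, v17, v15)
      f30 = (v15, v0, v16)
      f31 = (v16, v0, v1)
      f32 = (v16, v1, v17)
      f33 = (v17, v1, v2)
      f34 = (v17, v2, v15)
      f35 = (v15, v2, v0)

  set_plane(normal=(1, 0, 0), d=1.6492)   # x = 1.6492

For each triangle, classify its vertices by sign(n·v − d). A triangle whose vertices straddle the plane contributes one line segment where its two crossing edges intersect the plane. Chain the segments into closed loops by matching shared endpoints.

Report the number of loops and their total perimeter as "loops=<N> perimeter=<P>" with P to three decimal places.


Straddling triangles (12 of 36):
  (v0,v3,v1) [+-+] → (1.6492, 2.51288, 0)–(1.6492, 2.20912, 0.101255)  len=0.3202
  (v1,v3,v4) [+--] → (1.6492, 2.20912, 0.101255)–(1.6492, 0.798123, 0.5716)  len=1.4873
  (v1,v4,v2) [+-+] → (1.6492, 0.798123, 0.5716)–(1.6492, 0.798123, -0.0722762)  len=0.6439
  (v2,v4,v5) [+--] → (1.6492, 0.798123, -0.0722762)–(1.6492, 0.798123, -0.5716)  len=0.4993
  (v2,v5,v0) [+-+] → (1.6492, 0.798123, -0.5716)–(1.6492, 1.29636, -0.405515)  len=0.5252
  (v0,v5,v3) [+--] → (1.6492, 1.29636, -0.405515)–(1.6492, 2.51288, 0)  len=1.2823
  (v15,v0,v16) [-+-] → (1.6492, -2.51288, 0)–(1.6492, -1.29636, 0.405515)  len=1.2823
  (v16,v0,v1) [-++] → (1.6492, -1.29636, 0.405515)–(1.6492, -0.798123, 0.5716)  len=0.5252
  (v16,v1,v17) [-+-] → (1.6492, -0.798123, 0.5716)–(1.6492, -0.798123, 0.0722762)  len=0.4993
  (v17,v1,v2) [-++] → (1.6492, -0.798123, 0.0722762)–(1.6492, -0.798123, -0.5716)  len=0.6439
  (v17,v2,v15) [-+-] → (1.6492, -0.798123, -0.5716)–(1.6492, -2.20912, -0.101255)  len=1.4873
  (v15,v2,v0) [-++] → (1.6492, -2.20912, -0.101255)–(1.6492, -2.51288, 0)  len=0.3202

Chained into 2 loop(s):
  loop 1: 6 segments, perimeter = 4.7582
  loop 2: 6 segments, perimeter = 4.7582
Total perimeter = 9.516

loops=2 perimeter=9.516


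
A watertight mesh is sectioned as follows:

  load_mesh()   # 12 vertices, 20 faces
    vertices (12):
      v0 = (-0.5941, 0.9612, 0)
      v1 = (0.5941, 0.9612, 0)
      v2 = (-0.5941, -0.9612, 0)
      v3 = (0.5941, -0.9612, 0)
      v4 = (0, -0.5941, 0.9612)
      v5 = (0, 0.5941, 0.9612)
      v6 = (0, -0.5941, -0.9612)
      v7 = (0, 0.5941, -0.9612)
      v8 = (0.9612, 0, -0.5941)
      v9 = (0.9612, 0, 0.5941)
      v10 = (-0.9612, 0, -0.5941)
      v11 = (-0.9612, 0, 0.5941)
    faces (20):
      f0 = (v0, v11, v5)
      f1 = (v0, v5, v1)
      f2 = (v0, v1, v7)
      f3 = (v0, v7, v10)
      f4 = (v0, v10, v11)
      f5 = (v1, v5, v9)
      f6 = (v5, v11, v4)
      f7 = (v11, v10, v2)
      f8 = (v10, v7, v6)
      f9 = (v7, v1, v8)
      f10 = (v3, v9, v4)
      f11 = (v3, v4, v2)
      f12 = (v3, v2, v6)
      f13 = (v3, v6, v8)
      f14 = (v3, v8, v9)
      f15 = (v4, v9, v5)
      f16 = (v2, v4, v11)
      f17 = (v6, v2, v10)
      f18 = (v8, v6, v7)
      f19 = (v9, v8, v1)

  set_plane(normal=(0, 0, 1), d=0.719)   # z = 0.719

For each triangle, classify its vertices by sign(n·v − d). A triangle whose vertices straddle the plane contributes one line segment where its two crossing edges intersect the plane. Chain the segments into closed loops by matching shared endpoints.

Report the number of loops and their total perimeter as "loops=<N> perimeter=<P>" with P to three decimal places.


Straddling triangles (8 of 20):
  (v0,v11,v5) [--+] → (-0.634167, 0.202133, 0.719)–(-0.149699, 0.686601, 0.719)  len=0.6851
  (v0,v5,v1) [-+-] → (-0.149699, 0.686601, 0.719)–(0.149699, 0.686601, 0.719)  len=0.2994
  (v1,v5,v9) [-+-] → (0.149699, 0.686601, 0.719)–(0.634167, 0.202133, 0.719)  len=0.6851
  (v5,v11,v4) [+-+] → (-0.634167, 0.202133, 0.719)–(-0.634167, -0.202133, 0.719)  len=0.4043
  (v3,v9,v4) [--+] → (0.634167, -0.202133, 0.719)–(0.149699, -0.686601, 0.719)  len=0.6851
  (v3,v4,v2) [-+-] → (0.149699, -0.686601, 0.719)–(-0.149699, -0.686601, 0.719)  len=0.2994
  (v4,v9,v5) [+-+] → (0.634167, -0.202133, 0.719)–(0.634167, 0.202133, 0.719)  len=0.4043
  (v2,v4,v11) [-+-] → (-0.149699, -0.686601, 0.719)–(-0.634167, -0.202133, 0.719)  len=0.6851

Chained into 1 loop(s):
  loop 1: 8 segments, perimeter = 4.1479
Total perimeter = 4.148

loops=1 perimeter=4.148


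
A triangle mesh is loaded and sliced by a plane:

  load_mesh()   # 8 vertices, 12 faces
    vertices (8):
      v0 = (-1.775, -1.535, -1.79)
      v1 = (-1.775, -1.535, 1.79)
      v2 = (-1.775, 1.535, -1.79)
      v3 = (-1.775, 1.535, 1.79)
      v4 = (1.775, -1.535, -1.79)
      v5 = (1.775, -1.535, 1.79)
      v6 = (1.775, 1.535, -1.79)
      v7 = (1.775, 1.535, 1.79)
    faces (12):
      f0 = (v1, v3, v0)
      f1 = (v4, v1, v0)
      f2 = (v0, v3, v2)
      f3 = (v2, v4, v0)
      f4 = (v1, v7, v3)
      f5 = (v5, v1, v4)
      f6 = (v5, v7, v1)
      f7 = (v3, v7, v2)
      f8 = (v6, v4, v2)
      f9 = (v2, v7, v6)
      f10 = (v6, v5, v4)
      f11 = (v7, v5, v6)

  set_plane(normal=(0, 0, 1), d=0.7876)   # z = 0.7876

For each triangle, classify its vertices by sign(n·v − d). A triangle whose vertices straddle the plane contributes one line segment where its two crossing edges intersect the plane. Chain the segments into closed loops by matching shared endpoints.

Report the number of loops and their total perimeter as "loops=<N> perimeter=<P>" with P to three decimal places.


Straddling triangles (8 of 12):
  (v1,v3,v0) [++-] → (-1.775, 0.6754, 0.7876)–(-1.775, -1.535, 0.7876)  len=2.2104
  (v4,v1,v0) [-+-] → (-0.781, -1.535, 0.7876)–(-1.775, -1.535, 0.7876)  len=0.9940
  (v0,v3,v2) [-+-] → (-1.775, 0.6754, 0.7876)–(-1.775, 1.535, 0.7876)  len=0.8596
  (v5,v1,v4) [++-] → (-0.781, -1.535, 0.7876)–(1.775, -1.535, 0.7876)  len=2.5560
  (v3,v7,v2) [++-] → (0.781, 1.535, 0.7876)–(-1.775, 1.535, 0.7876)  len=2.5560
  (v2,v7,v6) [-+-] → (0.781, 1.535, 0.7876)–(1.775, 1.535, 0.7876)  len=0.9940
  (v6,v5,v4) [-+-] → (1.775, -0.6754, 0.7876)–(1.775, -1.535, 0.7876)  len=0.8596
  (v7,v5,v6) [++-] → (1.775, -0.6754, 0.7876)–(1.775, 1.535, 0.7876)  len=2.2104

Chained into 1 loop(s):
  loop 1: 8 segments, perimeter = 13.2400
Total perimeter = 13.240

loops=1 perimeter=13.240


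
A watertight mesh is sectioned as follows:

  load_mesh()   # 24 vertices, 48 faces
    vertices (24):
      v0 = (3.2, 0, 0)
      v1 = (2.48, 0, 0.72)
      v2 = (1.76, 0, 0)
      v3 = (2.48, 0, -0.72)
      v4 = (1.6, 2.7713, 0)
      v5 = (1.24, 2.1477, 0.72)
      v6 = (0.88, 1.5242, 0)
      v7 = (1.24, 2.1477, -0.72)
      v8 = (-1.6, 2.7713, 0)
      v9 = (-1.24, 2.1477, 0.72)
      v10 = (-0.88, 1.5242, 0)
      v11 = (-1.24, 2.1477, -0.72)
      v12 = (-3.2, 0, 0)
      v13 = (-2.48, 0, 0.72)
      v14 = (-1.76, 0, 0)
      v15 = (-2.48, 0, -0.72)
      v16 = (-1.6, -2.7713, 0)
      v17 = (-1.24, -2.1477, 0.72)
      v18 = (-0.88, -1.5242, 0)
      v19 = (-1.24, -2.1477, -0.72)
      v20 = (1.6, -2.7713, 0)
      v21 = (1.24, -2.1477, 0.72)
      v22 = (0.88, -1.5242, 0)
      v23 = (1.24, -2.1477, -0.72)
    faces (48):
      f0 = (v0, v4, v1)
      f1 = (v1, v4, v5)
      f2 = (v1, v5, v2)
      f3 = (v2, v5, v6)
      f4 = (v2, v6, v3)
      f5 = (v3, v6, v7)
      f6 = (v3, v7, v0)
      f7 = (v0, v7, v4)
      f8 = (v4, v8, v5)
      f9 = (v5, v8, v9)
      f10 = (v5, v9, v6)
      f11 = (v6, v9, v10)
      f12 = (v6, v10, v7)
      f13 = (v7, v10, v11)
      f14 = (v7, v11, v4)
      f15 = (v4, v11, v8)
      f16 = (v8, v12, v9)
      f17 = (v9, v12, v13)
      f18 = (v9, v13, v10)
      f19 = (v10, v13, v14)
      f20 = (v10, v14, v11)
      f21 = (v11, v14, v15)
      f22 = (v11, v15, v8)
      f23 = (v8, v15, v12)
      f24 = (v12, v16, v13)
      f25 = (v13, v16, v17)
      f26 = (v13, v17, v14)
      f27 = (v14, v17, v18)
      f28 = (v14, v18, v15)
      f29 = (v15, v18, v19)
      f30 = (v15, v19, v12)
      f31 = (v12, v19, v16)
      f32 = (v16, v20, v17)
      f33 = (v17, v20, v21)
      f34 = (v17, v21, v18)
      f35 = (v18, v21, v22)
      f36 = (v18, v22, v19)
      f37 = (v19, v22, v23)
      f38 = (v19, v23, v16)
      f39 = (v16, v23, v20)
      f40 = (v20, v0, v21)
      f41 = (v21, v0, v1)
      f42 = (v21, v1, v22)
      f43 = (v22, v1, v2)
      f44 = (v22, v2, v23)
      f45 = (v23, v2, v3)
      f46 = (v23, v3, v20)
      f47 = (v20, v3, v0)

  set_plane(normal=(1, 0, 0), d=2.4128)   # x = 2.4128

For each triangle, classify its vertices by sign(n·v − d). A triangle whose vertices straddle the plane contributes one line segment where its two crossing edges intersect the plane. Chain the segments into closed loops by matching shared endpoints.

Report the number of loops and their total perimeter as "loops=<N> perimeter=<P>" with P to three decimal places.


loops=1 perimeter=6.298

Straddling triangles (14 of 48):
  (v0,v4,v1) [+-+] → (2.4128, 1.36348, 0)–(2.4128, 0.211627, 0.665018)  len=1.3300
  (v1,v4,v5) [+--] → (2.4128, 0.211627, 0.665018)–(2.4128, 0.116391, 0.72)  len=0.1100
  (v1,v5,v2) [+--] → (2.4128, 0.116391, 0.72)–(2.4128, 0, 0.6528)  len=0.1344
  (v2,v6,v3) [--+] → (2.4128, 0.0640164, -0.68976)–(2.4128, 0, -0.6528)  len=0.0739
  (v3,v6,v7) [+--] → (2.4128, 0.0640164, -0.68976)–(2.4128, 0.116391, -0.72)  len=0.0605
  (v3,v7,v0) [+-+] → (2.4128, 0.116391, -0.72)–(2.4128, 0.862586, -0.289176)  len=0.8616
  (v0,v7,v4) [+--] → (2.4128, 0.862586, -0.289176)–(2.4128, 1.36348, 0)  len=0.5784
  (v20,v0,v21) [-+-] → (2.4128, -1.36348, 0)–(2.4128, -0.862586, 0.289176)  len=0.5784
  (v21,v0,v1) [-++] → (2.4128, -0.862586, 0.289176)–(2.4128, -0.116391, 0.72)  len=0.8616
  (v21,v1,v22) [-+-] → (2.4128, -0.116391, 0.72)–(2.4128, -0.0640164, 0.68976)  len=0.0605
  (v22,v1,v2) [-+-] → (2.4128, -0.0640164, 0.68976)–(2.4128, 0, 0.6528)  len=0.0739
  (v23,v2,v3) [--+] → (2.4128, 0, -0.6528)–(2.4128, -0.116391, -0.72)  len=0.1344
  (v23,v3,v20) [-+-] → (2.4128, -0.116391, -0.72)–(2.4128, -0.211627, -0.665018)  len=0.1100
  (v20,v3,v0) [-++] → (2.4128, -0.211627, -0.665018)–(2.4128, -1.36348, 0)  len=1.3300

Chained into 1 loop(s):
  loop 1: 14 segments, perimeter = 6.2976
Total perimeter = 6.298


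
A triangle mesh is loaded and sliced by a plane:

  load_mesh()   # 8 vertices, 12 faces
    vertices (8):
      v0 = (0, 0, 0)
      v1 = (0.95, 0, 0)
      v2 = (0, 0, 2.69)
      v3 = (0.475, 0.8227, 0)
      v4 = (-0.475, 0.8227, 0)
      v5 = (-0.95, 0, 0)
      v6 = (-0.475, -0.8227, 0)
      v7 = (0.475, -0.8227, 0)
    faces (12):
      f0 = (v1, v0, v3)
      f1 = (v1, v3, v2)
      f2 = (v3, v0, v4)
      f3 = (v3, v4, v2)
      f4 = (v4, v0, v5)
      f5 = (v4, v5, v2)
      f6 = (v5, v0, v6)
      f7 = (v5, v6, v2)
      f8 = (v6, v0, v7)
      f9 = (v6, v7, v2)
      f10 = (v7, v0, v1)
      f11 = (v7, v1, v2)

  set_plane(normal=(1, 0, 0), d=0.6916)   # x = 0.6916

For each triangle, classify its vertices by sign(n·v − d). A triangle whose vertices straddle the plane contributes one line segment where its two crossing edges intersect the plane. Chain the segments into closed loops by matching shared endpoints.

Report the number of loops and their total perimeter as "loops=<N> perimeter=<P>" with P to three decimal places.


loops=1 perimeter=2.611

Straddling triangles (4 of 12):
  (v1,v0,v3) [+--] → (0.6916, 0, 0)–(0.6916, 0.447549, 0)  len=0.4475
  (v1,v3,v2) [+--] → (0.6916, 0.447549, 0)–(0.6916, 0, 0.73168)  len=0.8577
  (v7,v0,v1) [--+] → (0.6916, 0, 0)–(0.6916, -0.447549, 0)  len=0.4475
  (v7,v1,v2) [-+-] → (0.6916, -0.447549, 0)–(0.6916, 0, 0.73168)  len=0.8577

Chained into 1 loop(s):
  loop 1: 4 segments, perimeter = 2.6105
Total perimeter = 2.611


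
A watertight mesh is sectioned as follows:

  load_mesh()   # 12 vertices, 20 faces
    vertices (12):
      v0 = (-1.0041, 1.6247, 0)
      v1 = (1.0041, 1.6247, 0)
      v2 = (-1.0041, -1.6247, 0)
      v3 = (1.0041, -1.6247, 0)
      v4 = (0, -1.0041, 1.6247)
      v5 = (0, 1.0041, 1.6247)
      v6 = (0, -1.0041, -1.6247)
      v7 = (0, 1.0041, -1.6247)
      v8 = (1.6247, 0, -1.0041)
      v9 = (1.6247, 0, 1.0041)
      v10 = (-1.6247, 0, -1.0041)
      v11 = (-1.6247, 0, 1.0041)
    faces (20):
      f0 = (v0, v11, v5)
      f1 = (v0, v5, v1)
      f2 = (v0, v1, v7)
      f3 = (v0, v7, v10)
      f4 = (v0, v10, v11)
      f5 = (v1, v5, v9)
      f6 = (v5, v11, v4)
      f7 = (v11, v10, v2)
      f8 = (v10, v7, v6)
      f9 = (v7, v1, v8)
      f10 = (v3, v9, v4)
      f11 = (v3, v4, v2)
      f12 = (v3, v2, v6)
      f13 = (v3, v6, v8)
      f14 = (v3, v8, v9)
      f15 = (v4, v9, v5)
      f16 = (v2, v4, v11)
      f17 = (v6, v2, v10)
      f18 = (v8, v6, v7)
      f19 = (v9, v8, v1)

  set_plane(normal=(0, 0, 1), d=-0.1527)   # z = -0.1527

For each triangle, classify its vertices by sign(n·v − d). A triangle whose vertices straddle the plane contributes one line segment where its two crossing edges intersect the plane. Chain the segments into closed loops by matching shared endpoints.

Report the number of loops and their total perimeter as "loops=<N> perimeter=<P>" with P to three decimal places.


Straddling triangles (10 of 20):
  (v0,v1,v7) [++-] → (0.909728, 1.56637, -0.1527)–(-0.909728, 1.56637, -0.1527)  len=1.8195
  (v0,v7,v10) [+--] → (-0.909728, 1.56637, -0.1527)–(-1.09848, 1.37762, -0.1527)  len=0.2669
  (v0,v10,v11) [+-+] → (-1.09848, 1.37762, -0.1527)–(-1.6247, 0, -0.1527)  len=1.4747
  (v11,v10,v2) [+-+] → (-1.6247, 0, -0.1527)–(-1.09848, -1.37762, -0.1527)  len=1.4747
  (v7,v1,v8) [-+-] → (0.909728, 1.56637, -0.1527)–(1.09848, 1.37762, -0.1527)  len=0.2669
  (v3,v2,v6) [++-] → (-0.909728, -1.56637, -0.1527)–(0.909728, -1.56637, -0.1527)  len=1.8195
  (v3,v6,v8) [+--] → (0.909728, -1.56637, -0.1527)–(1.09848, -1.37762, -0.1527)  len=0.2669
  (v3,v8,v9) [+-+] → (1.09848, -1.37762, -0.1527)–(1.6247, 0, -0.1527)  len=1.4747
  (v6,v2,v10) [-+-] → (-0.909728, -1.56637, -0.1527)–(-1.09848, -1.37762, -0.1527)  len=0.2669
  (v9,v8,v1) [+-+] → (1.6247, 0, -0.1527)–(1.09848, 1.37762, -0.1527)  len=1.4747

Chained into 1 loop(s):
  loop 1: 10 segments, perimeter = 10.6055
Total perimeter = 10.605

loops=1 perimeter=10.605


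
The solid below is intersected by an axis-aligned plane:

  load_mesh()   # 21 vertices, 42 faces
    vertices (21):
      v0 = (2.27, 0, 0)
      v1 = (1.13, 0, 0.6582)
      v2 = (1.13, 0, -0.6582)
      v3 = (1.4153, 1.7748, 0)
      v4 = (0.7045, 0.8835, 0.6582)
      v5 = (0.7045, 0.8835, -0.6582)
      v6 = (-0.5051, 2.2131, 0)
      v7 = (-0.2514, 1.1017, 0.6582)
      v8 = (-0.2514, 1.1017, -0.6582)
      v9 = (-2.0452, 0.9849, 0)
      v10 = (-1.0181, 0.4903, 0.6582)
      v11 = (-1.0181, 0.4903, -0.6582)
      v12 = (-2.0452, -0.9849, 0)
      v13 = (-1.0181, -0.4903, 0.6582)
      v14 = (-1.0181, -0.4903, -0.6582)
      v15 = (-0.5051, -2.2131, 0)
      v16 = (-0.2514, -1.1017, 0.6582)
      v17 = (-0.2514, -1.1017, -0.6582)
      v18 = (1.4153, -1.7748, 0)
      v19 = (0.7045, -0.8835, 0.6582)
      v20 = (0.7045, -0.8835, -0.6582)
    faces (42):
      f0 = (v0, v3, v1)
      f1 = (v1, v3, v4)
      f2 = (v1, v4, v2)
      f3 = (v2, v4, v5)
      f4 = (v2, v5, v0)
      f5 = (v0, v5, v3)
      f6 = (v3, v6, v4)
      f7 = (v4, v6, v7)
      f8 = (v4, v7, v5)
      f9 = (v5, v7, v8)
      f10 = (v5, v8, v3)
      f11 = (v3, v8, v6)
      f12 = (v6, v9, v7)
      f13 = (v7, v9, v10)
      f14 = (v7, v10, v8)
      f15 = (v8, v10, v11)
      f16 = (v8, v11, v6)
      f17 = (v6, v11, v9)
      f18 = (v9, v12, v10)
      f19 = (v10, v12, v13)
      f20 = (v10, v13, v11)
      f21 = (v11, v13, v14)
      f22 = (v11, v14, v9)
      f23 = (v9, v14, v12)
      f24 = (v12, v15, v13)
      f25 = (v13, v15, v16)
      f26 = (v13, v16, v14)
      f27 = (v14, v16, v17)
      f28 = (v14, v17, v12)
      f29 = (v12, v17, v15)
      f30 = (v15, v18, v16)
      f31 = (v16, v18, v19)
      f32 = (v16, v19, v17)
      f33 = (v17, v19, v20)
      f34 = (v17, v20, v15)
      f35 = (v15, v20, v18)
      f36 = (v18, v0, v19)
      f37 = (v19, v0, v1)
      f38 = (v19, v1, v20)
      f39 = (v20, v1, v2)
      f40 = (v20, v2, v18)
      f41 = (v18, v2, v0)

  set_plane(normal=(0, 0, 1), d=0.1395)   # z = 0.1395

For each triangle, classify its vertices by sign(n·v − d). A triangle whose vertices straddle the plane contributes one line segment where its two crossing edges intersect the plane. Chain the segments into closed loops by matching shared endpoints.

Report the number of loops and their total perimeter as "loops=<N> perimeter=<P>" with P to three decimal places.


Straddling triangles (28 of 42):
  (v0,v3,v1) [--+] → (1.35483, 1.39865, 0.1395)–(2.02839, 0, 0.1395)  len=1.5524
  (v1,v3,v4) [+-+] → (1.35483, 1.39865, 0.1395)–(1.26465, 1.5859, 0.1395)  len=0.2078
  (v1,v4,v2) [++-] → (0.872159, 0.535375, 0.1395)–(1.13, 0, 0.1395)  len=0.5942
  (v2,v4,v5) [-+-] → (0.872159, 0.535375, 0.1395)–(0.7045, 0.8835, 0.1395)  len=0.3864
  (v3,v6,v4) [--+] → (-0.248735, 1.9313, 0.1395)–(1.26465, 1.5859, 0.1395)  len=1.5523
  (v4,v6,v7) [+-+] → (-0.248735, 1.9313, 0.1395)–(-0.45133, 1.97755, 0.1395)  len=0.2078
  (v4,v7,v5) [++-] → (0.125252, 1.01572, 0.1395)–(0.7045, 0.8835, 0.1395)  len=0.5941
  (v5,v7,v8) [-+-] → (0.125252, 1.01572, 0.1395)–(-0.2514, 1.1017, 0.1395)  len=0.3863
  (v6,v9,v7) [--+] → (-1.66502, 1.00965, 0.1395)–(-0.45133, 1.97755, 0.1395)  len=1.5524
  (v7,v9,v10) [+-+] → (-1.66502, 1.00965, 0.1395)–(-1.82751, 0.880074, 0.1395)  len=0.2078
  (v7,v10,v8) [++-] → (-0.715998, 0.731209, 0.1395)–(-0.2514, 1.1017, 0.1395)  len=0.5942
  (v8,v10,v11) [-+-] → (-0.715998, 0.731209, 0.1395)–(-1.0181, 0.4903, 0.1395)  len=0.3864
  (v9,v12,v10) [--+] → (-1.82751, -0.672244, 0.1395)–(-1.82751, 0.880074, 0.1395)  len=1.5523
  (v10,v12,v13) [+-+] → (-1.82751, -0.672244, 0.1395)–(-1.82751, -0.880074, 0.1395)  len=0.2078
  (v10,v13,v11) [++-] → (-1.0181, -0.103915, 0.1395)–(-1.0181, 0.4903, 0.1395)  len=0.5942
  (v11,v13,v14) [-+-] → (-1.0181, -0.103915, 0.1395)–(-1.0181, -0.4903, 0.1395)  len=0.3864
  (v12,v15,v13) [--+] → (-0.613826, -1.84797, 0.1395)–(-1.82751, -0.880074, 0.1395)  len=1.5524
  (v13,v15,v16) [+-+] → (-0.613826, -1.84797, 0.1395)–(-0.45133, -1.97755, 0.1395)  len=0.2078
  (v13,v16,v14) [++-] → (-0.553502, -0.860791, 0.1395)–(-1.0181, -0.4903, 0.1395)  len=0.5942
  (v14,v16,v17) [-+-] → (-0.553502, -0.860791, 0.1395)–(-0.2514, -1.1017, 0.1395)  len=0.3864
  (v15,v18,v16) [--+] → (1.06206, -1.63214, 0.1395)–(-0.45133, -1.97755, 0.1395)  len=1.5523
  (v16,v18,v19) [+-+] → (1.06206, -1.63214, 0.1395)–(1.26465, -1.5859, 0.1395)  len=0.2078
  (v16,v19,v17) [++-] → (0.327848, -0.969477, 0.1395)–(-0.2514, -1.1017, 0.1395)  len=0.5941
  (v17,v19,v20) [-+-] → (0.327848, -0.969477, 0.1395)–(0.7045, -0.8835, 0.1395)  len=0.3863
  (v18,v0,v19) [--+] → (1.93821, -0.18725, 0.1395)–(1.26465, -1.5859, 0.1395)  len=1.5524
  (v19,v0,v1) [+-+] → (1.93821, -0.18725, 0.1395)–(2.02839, 0, 0.1395)  len=0.2078
  (v19,v1,v20) [++-] → (0.962341, -0.348125, 0.1395)–(0.7045, -0.8835, 0.1395)  len=0.5942
  (v20,v1,v2) [-+-] → (0.962341, -0.348125, 0.1395)–(1.13, 0, 0.1395)  len=0.3864

Chained into 2 loop(s):
  loop 1: 14 segments, perimeter = 12.3212
  loop 2: 14 segments, perimeter = 6.8641
Total perimeter = 19.185

loops=2 perimeter=19.185
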